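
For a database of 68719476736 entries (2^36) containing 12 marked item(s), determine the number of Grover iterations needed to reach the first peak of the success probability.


After j Grover iterations the success probability is P(j) = sin^2((2j+1)*theta), where sin(theta) = sqrt(k/N).
N = 2^36 = 68719476736, k = 12
sin(theta) = sqrt(k/N) = 1.321449896e-05
theta = arcsin(sqrt(k/N)) = 1.321449896e-05 rad
P(j) reaches its first maximum when (2j+1)*theta is as close as possible to pi/2, i.e. j = round(pi/(4*theta) - 1/2).
pi/(4*theta) - 1/2 = 59434.0776
(For comparison, the common estimate pi/4 * sqrt(N/k) = 59434.5776; the exact maximiser is used here.)
Optimal iterations = 59434

59434


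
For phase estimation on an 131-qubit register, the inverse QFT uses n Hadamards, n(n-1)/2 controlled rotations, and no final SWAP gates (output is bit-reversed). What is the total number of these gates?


Hadamard gates: 131
Controlled rotations: n*(n-1)/2 = 131*130/2 = 8515
SWAP gates: 0 (omitted)
Total = 131 + 8515
= 8646

8646


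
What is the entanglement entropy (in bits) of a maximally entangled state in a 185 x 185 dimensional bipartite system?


For a maximally entangled state in d x d:
S = log2(d) = log2(185)
= 7.5314

7.5314


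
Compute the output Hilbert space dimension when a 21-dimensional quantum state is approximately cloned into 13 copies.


Output space = H^(tensor 13) where dim(H) = 21
dim = 21^13
= 441 (after 2 factors)
= 9261 (after 3 factors)
= 194481 (after 4 factors)
= 4084101 (after 5 factors)
= 85766121 (after 6 factors)
= 1801088541 (after 7 factors)
= 37822859361 (after 8 factors)
= 794280046581 (after 9 factors)
= 16679880978201 (after 10 factors)
= 350277500542221 (after 11 factors)
= 7355827511386641 (after 12 factors)
= 154472377739119461 (after 13 factors)
= 154472377739119461

154472377739119461


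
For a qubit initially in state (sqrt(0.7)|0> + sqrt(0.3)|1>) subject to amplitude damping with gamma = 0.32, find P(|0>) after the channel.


For amplitude damping with parameter gamma on state sqrt(a)|0> + sqrt(b)|1>:
alpha^2 = 0.7, beta^2 = 0.3
P(|0>) = alpha^2 + gamma * beta^2
= 0.7 + 0.32 * 0.3
= 0.7 + 0.0960
= 0.7960

0.7960


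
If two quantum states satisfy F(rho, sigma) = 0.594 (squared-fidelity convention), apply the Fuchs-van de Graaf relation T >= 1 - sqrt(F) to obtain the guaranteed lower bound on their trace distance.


Fuchs-van de Graaf (squared-fidelity convention): 1 - sqrt(F) <= T <= sqrt(1 - F).
Lower bound: T >= 1 - sqrt(F)
sqrt(F) = sqrt(0.594) = 0.7707
T >= 1 - 0.7707
T >= 0.2293

0.2293


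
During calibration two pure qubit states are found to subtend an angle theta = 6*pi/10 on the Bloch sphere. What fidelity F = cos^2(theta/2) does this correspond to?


For states separated by angle theta on Bloch sphere:
F = cos^2(theta/2)
theta = 6*pi/10 = 1.8850
theta/2 = 0.9425
cos(theta/2) = 0.5878
F = 0.3455

0.3455


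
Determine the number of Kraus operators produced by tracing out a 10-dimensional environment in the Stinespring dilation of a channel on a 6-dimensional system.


Tracing out the environment in an orthonormal basis {|i>_E} gives Kraus operators K_i = <i|_E U |0>_E.
Number of Kraus operators = dim(H_env) = d_env
= 10

10


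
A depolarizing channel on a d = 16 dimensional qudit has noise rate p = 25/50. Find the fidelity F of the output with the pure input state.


F = (1-p) + p/d
= (1 - 0.5000) + 0.5000/16
= 0.5000 + 0.0312
= 0.5312

0.5312


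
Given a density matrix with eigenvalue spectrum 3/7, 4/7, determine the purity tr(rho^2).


tr(rho^2) = sum of eigenvalues squared
= (3/7)^2 + (4/7)^2
= (9 + 16) / 49
= 25/49
= 0.5102

0.5102


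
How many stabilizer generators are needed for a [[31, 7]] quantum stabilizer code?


For an [[n,k]] stabilizer code:
Number of stabilizer generators = n - k
= 31 - 7
= 24

24


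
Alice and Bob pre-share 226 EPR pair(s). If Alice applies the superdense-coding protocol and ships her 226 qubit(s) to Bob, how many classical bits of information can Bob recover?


Superdense coding allows 2 classical bits per shared entangled pair.
226 pair(s) -> 2 * 226 = 452 classical bits

452


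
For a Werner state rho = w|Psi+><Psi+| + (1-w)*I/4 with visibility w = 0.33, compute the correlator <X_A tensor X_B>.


|Psi+> = (|01> + |10>)/sqrt(2)
For the pure Bell state, <X_A X_B> = +1 (Bell-state Pauli correlator).
The maximally-mixed part I/4 has tr(I/4 * P tensor P) = 0 for any traceless Pauli P.
So <X_A X_B>_rho = w * (+1) + (1 - w) * 0
= 0.33 * (+1)
= 0.3300

0.3300


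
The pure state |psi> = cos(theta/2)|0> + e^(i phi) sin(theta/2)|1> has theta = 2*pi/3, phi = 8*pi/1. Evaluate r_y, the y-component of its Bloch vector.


theta = 2.0944, phi = 25.1327
r_y = sin(theta)*sin(phi) = 0.8660 * 0.0000
r_y = 0.0000

0.0000


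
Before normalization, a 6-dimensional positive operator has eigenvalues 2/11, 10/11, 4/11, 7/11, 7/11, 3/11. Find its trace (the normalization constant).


tr(M) = sum of eigenvalues
= 2/11 + 10/11 + 4/11 + 7/11 + 7/11 + 3/11
= 33/11
= 3.0000

3.0000


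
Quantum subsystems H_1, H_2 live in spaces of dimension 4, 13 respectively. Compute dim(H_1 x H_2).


dim(H_1 x H_2) = 4 * 13
= 52

52


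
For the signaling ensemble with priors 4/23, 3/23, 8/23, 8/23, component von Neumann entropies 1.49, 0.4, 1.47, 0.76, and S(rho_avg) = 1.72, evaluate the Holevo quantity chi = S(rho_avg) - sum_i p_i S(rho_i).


chi = S(rho) - sum_i p_i * S(rho_i)
Weighted entropy = 4/23 * 1.49 + 3/23 * 0.4 + 8/23 * 1.47 + 8/23 * 0.76
= 1.0870
chi = 1.72 - 1.0870
= 0.6330

0.6330


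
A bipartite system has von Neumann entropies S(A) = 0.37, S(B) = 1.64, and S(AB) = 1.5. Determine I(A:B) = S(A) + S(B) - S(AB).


I(A:B) = S(A) + S(B) - S(AB)
= 0.37 + 1.64 - 1.5
= 0.5100

0.5100


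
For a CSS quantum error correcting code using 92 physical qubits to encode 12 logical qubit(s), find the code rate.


Code rate R = k/n
= 12/92
= 0.1304

0.1304


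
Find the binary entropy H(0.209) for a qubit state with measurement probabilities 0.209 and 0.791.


S = -p*log2(p) - (1-p)*log2(1-p)
p = 0.2090, 1-p = 0.7910
= -0.2090 * log2(0.2090) - 0.7910 * log2(0.7910)
= -(-0.4720) - (-0.2676)
= 0.7396

0.7396


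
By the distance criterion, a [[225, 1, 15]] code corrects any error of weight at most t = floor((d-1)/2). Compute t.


Code parameters: [[225, 1, 15]], distance d = 15.
Number of correctable errors = floor((d-1)/2)
= floor((15 - 1)/2)
= floor(14/2)
= 7

7


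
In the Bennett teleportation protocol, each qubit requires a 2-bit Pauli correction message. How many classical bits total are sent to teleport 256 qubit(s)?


Quantum teleportation requires 2 classical bits per qubit teleported.
256 qubit(s) -> 2 * 256 = 512 classical bits

512


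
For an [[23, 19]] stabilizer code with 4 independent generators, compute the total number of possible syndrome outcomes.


Each stabilizer generator gives a binary (+1 or -1) measurement outcome.
With 4 independent generators:
Total syndromes = 2^4
= 16

16


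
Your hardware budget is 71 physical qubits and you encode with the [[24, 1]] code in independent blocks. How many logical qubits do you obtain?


Each code block uses 24 physical qubits for 1 logical qubit(s).
Number of complete blocks = floor(71 / 24) = 2
Logical qubits = 2 * 1
= 2

2


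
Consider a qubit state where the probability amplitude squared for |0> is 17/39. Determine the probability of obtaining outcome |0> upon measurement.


|alpha|^2 = 17/39 = 0.4359
|beta|^2 = 1 - 17/39 = 22/39 = 0.5641
P(|0>) = |alpha|^2 = 0.4359

0.4359


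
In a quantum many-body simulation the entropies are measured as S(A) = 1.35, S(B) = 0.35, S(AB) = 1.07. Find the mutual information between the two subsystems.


I(A:B) = S(A) + S(B) - S(AB)
= 1.35 + 0.35 - 1.07
= 0.6300

0.6300


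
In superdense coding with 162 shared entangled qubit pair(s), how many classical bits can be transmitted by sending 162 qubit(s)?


Superdense coding allows 2 classical bits per shared entangled pair.
162 pair(s) -> 2 * 162 = 324 classical bits

324


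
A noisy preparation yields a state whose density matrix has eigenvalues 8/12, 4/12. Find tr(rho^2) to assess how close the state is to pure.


tr(rho^2) = sum of eigenvalues squared
= (8/12)^2 + (4/12)^2
= (64 + 16) / 144
= 80/144
= 0.5556

0.5556


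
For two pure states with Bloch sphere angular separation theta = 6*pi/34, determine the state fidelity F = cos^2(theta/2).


For states separated by angle theta on Bloch sphere:
F = cos^2(theta/2)
theta = 6*pi/34 = 0.5544
theta/2 = 0.2772
cos(theta/2) = 0.9618
F = 0.9251

0.9251


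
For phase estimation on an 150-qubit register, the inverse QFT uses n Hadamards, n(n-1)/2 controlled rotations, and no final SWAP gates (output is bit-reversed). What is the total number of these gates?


Hadamard gates: 150
Controlled rotations: n*(n-1)/2 = 150*149/2 = 11175
SWAP gates: 0 (omitted)
Total = 150 + 11175
= 11325

11325


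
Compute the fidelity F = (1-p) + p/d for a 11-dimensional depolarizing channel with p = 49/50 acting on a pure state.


F = (1-p) + p/d
= (1 - 0.9800) + 0.9800/11
= 0.0200 + 0.0891
= 0.1091

0.1091


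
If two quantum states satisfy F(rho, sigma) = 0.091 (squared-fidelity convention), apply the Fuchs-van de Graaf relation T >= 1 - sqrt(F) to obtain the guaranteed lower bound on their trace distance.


Fuchs-van de Graaf (squared-fidelity convention): 1 - sqrt(F) <= T <= sqrt(1 - F).
Lower bound: T >= 1 - sqrt(F)
sqrt(F) = sqrt(0.091) = 0.3017
T >= 1 - 0.3017
T >= 0.6983

0.6983


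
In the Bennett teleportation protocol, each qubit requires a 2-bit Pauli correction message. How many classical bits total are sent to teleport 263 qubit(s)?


Quantum teleportation requires 2 classical bits per qubit teleported.
263 qubit(s) -> 2 * 263 = 526 classical bits

526


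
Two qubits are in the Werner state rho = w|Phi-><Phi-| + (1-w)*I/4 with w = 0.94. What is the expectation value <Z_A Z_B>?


|Phi-> = (|00> - |11>)/sqrt(2)
For the pure Bell state, <Z_A Z_B> = +1 (Bell-state Pauli correlator).
The maximally-mixed part I/4 has tr(I/4 * P tensor P) = 0 for any traceless Pauli P.
So <Z_A Z_B>_rho = w * (+1) + (1 - w) * 0
= 0.94 * (+1)
= 0.9400

0.9400


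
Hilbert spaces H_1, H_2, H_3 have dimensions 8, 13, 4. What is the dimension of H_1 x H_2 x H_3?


dim(H_1 x H_2 x H_3) = 8 * 13 * 4
= 104 * 4
= 416

416


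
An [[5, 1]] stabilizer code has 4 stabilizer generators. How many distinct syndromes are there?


Each stabilizer generator gives a binary (+1 or -1) measurement outcome.
With 4 independent generators:
Total syndromes = 2^4
= 16

16


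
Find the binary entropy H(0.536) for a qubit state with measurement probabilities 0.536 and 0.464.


S = -p*log2(p) - (1-p)*log2(1-p)
p = 0.5360, 1-p = 0.4640
= -0.5360 * log2(0.5360) - 0.4640 * log2(0.4640)
= -(-0.4822) - (-0.5140)
= 0.9963

0.9963


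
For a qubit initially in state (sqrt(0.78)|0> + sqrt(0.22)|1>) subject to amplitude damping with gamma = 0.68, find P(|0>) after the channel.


For amplitude damping with parameter gamma on state sqrt(a)|0> + sqrt(b)|1>:
alpha^2 = 0.78, beta^2 = 0.22
P(|0>) = alpha^2 + gamma * beta^2
= 0.78 + 0.68 * 0.22
= 0.78 + 0.1496
= 0.9296

0.9296


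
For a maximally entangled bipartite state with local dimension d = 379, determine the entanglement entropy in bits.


For a maximally entangled state in d x d:
S = log2(d) = log2(379)
= 8.5661

8.5661


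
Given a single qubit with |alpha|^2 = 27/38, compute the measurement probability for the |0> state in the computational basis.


|alpha|^2 = 27/38 = 0.7105
|beta|^2 = 1 - 27/38 = 11/38 = 0.2895
P(|0>) = |alpha|^2 = 0.7105

0.7105


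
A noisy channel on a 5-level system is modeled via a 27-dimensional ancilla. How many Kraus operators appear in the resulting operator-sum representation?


Tracing out the environment in an orthonormal basis {|i>_E} gives Kraus operators K_i = <i|_E U |0>_E.
Number of Kraus operators = dim(H_env) = d_env
= 27

27


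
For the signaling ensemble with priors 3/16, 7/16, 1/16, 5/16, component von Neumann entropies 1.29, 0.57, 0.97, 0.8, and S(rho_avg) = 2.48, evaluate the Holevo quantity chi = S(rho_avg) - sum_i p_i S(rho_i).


chi = S(rho) - sum_i p_i * S(rho_i)
Weighted entropy = 3/16 * 1.29 + 7/16 * 0.57 + 1/16 * 0.97 + 5/16 * 0.8
= 0.8019
chi = 2.48 - 0.8019
= 1.6781

1.6781


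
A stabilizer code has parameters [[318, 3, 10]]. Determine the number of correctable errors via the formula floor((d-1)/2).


Code parameters: [[318, 3, 10]], distance d = 10.
Number of correctable errors = floor((d-1)/2)
= floor((10 - 1)/2)
= floor(9/2)
= 4

4


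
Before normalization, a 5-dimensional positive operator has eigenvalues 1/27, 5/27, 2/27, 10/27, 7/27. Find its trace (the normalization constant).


tr(M) = sum of eigenvalues
= 1/27 + 5/27 + 2/27 + 10/27 + 7/27
= 25/27
= 0.9259

0.9259


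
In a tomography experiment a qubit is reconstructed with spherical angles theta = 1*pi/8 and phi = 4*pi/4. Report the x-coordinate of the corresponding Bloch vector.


theta = 0.3927, phi = 3.1416
r_x = sin(theta)*cos(phi) = 0.3827 * -1.0000
r_x = -0.3827

-0.3827


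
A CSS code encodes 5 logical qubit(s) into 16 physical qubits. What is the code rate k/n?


Code rate R = k/n
= 5/16
= 0.3125

0.3125


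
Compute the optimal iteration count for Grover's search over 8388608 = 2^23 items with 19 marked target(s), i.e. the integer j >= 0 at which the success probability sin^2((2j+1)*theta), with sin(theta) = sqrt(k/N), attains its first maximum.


After j Grover iterations the success probability is P(j) = sin^2((2j+1)*theta), where sin(theta) = sqrt(k/N).
N = 2^23 = 8388608, k = 19
sin(theta) = sqrt(k/N) = 0.001504983887
theta = arcsin(sqrt(k/N)) = 0.001504984456 rad
P(j) reaches its first maximum when (2j+1)*theta is as close as possible to pi/2, i.e. j = round(pi/(4*theta) - 1/2).
pi/(4*theta) - 1/2 = 521.3646
(For comparison, the common estimate pi/4 * sqrt(N/k) = 521.8648; the exact maximiser is used here.)
Optimal iterations = 521

521


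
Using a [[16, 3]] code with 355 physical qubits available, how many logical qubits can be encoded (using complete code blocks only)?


Each code block uses 16 physical qubits for 3 logical qubit(s).
Number of complete blocks = floor(355 / 16) = 22
Logical qubits = 22 * 3
= 66

66


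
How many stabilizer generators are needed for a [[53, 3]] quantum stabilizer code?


For an [[n,k]] stabilizer code:
Number of stabilizer generators = n - k
= 53 - 3
= 50

50


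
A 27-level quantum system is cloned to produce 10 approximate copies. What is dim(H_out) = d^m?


Output space = H^(tensor 10) where dim(H) = 27
dim = 27^10
= 729 (after 2 factors)
= 19683 (after 3 factors)
= 531441 (after 4 factors)
= 14348907 (after 5 factors)
= 387420489 (after 6 factors)
= 10460353203 (after 7 factors)
= 282429536481 (after 8 factors)
= 7625597484987 (after 9 factors)
= 205891132094649 (after 10 factors)
= 205891132094649

205891132094649


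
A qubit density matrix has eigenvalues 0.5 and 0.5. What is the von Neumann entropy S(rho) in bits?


S = -p*log2(p) - (1-p)*log2(1-p)
p = 0.5000, 1-p = 0.5000
= -0.5000 * log2(0.5000) - 0.5000 * log2(0.5000)
= -(-0.5000) - (-0.5000)
= 1.0000

1.0000


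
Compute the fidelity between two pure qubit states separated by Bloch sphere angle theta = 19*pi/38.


For states separated by angle theta on Bloch sphere:
F = cos^2(theta/2)
theta = 19*pi/38 = 1.5708
theta/2 = 0.7854
cos(theta/2) = 0.7071
F = 0.5000

0.5000


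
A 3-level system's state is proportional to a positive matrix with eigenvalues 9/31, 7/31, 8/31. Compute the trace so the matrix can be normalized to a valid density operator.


tr(M) = sum of eigenvalues
= 9/31 + 7/31 + 8/31
= 24/31
= 0.7742

0.7742


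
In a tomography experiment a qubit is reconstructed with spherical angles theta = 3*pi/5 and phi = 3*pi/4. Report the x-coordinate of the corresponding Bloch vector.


theta = 1.8850, phi = 2.3562
r_x = sin(theta)*cos(phi) = 0.9511 * -0.7071
r_x = -0.6725

-0.6725


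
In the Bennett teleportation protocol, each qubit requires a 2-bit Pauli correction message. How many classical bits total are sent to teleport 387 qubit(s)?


Quantum teleportation requires 2 classical bits per qubit teleported.
387 qubit(s) -> 2 * 387 = 774 classical bits

774


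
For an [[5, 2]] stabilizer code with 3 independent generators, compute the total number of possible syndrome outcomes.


Each stabilizer generator gives a binary (+1 or -1) measurement outcome.
With 3 independent generators:
Total syndromes = 2^3
= 8

8


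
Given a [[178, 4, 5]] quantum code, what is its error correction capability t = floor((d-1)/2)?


Code parameters: [[178, 4, 5]], distance d = 5.
Number of correctable errors = floor((d-1)/2)
= floor((5 - 1)/2)
= floor(4/2)
= 2

2


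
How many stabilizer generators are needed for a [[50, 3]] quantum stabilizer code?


For an [[n,k]] stabilizer code:
Number of stabilizer generators = n - k
= 50 - 3
= 47

47


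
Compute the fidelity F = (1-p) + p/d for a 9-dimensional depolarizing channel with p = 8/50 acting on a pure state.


F = (1-p) + p/d
= (1 - 0.1600) + 0.1600/9
= 0.8400 + 0.0178
= 0.8578

0.8578


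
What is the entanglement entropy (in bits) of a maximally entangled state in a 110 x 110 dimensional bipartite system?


For a maximally entangled state in d x d:
S = log2(d) = log2(110)
= 6.7814

6.7814


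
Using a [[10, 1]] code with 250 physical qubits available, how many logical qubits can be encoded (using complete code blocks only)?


Each code block uses 10 physical qubits for 1 logical qubit(s).
Number of complete blocks = floor(250 / 10) = 25
Logical qubits = 25 * 1
= 25

25


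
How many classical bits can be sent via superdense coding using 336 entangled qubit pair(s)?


Superdense coding allows 2 classical bits per shared entangled pair.
336 pair(s) -> 2 * 336 = 672 classical bits

672


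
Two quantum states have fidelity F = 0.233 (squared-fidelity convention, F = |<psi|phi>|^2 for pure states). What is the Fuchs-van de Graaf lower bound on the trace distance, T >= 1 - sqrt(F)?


Fuchs-van de Graaf (squared-fidelity convention): 1 - sqrt(F) <= T <= sqrt(1 - F).
Lower bound: T >= 1 - sqrt(F)
sqrt(F) = sqrt(0.233) = 0.4827
T >= 1 - 0.4827
T >= 0.5173

0.5173


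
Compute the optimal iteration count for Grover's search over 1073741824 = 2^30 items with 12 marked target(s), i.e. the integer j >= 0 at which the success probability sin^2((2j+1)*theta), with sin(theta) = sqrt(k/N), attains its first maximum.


After j Grover iterations the success probability is P(j) = sin^2((2j+1)*theta), where sin(theta) = sqrt(k/N).
N = 2^30 = 1073741824, k = 12
sin(theta) = sqrt(k/N) = 0.0001057159917
theta = arcsin(sqrt(k/N)) = 0.0001057159919 rad
P(j) reaches its first maximum when (2j+1)*theta is as close as possible to pi/2, i.e. j = round(pi/(4*theta) - 1/2).
pi/(4*theta) - 1/2 = 7428.8222
(For comparison, the common estimate pi/4 * sqrt(N/k) = 7429.3222; the exact maximiser is used here.)
Optimal iterations = 7429

7429


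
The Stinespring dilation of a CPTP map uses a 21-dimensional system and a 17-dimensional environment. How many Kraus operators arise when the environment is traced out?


Tracing out the environment in an orthonormal basis {|i>_E} gives Kraus operators K_i = <i|_E U |0>_E.
Number of Kraus operators = dim(H_env) = d_env
= 17

17


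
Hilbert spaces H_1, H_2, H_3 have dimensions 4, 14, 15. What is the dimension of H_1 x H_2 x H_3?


dim(H_1 x H_2 x H_3) = 4 * 14 * 15
= 56 * 15
= 840

840


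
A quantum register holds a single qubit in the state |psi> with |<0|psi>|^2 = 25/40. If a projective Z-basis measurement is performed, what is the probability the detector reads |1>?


|alpha|^2 = 25/40 = 0.6250
|beta|^2 = 1 - 25/40 = 15/40 = 0.3750
P(|1>) = |beta|^2 = 0.3750

0.3750


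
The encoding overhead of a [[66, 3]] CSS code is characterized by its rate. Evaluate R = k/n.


Code rate R = k/n
= 3/66
= 0.0455

0.0455


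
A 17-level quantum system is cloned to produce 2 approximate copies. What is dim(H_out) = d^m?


Output space = H^(tensor 2) where dim(H) = 17
dim = 17^2
= 289

289


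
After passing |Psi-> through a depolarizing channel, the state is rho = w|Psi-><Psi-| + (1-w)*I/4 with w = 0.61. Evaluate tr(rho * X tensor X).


|Psi-> = (|01> - |10>)/sqrt(2)
For the pure Bell state, <X_A X_B> = -1 (Bell-state Pauli correlator).
The maximally-mixed part I/4 has tr(I/4 * P tensor P) = 0 for any traceless Pauli P.
So <X_A X_B>_rho = w * (-1) + (1 - w) * 0
= 0.61 * (-1)
= -0.6100

-0.6100


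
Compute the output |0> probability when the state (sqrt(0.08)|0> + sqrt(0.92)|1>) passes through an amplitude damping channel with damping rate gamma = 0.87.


For amplitude damping with parameter gamma on state sqrt(a)|0> + sqrt(b)|1>:
alpha^2 = 0.08, beta^2 = 0.92
P(|0>) = alpha^2 + gamma * beta^2
= 0.08 + 0.87 * 0.92
= 0.08 + 0.8004
= 0.8804

0.8804


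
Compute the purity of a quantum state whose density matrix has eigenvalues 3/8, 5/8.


tr(rho^2) = sum of eigenvalues squared
= (3/8)^2 + (5/8)^2
= (9 + 25) / 64
= 34/64
= 0.5312

0.5312


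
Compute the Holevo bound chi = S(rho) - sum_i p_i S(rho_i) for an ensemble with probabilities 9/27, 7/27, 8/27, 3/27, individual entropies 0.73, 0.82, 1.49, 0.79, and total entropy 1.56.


chi = S(rho) - sum_i p_i * S(rho_i)
Weighted entropy = 9/27 * 0.73 + 7/27 * 0.82 + 8/27 * 1.49 + 3/27 * 0.79
= 0.9852
chi = 1.56 - 0.9852
= 0.5748

0.5748


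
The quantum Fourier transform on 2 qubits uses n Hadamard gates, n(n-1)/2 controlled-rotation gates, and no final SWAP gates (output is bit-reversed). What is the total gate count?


Hadamard gates: 2
Controlled rotations: n*(n-1)/2 = 2*1/2 = 1
SWAP gates: 0 (omitted)
Total = 2 + 1
= 3

3


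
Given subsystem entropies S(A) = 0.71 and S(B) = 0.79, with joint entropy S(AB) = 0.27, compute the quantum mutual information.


I(A:B) = S(A) + S(B) - S(AB)
= 0.71 + 0.79 - 0.27
= 1.2300

1.2300


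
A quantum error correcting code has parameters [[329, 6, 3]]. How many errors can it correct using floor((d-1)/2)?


Code parameters: [[329, 6, 3]], distance d = 3.
Number of correctable errors = floor((d-1)/2)
= floor((3 - 1)/2)
= floor(2/2)
= 1

1


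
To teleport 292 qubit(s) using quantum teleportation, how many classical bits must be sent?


Quantum teleportation requires 2 classical bits per qubit teleported.
292 qubit(s) -> 2 * 292 = 584 classical bits

584


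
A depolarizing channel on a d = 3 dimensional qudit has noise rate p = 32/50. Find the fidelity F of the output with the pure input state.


F = (1-p) + p/d
= (1 - 0.6400) + 0.6400/3
= 0.3600 + 0.2133
= 0.5733

0.5733


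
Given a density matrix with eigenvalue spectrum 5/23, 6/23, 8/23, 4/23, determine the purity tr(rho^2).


tr(rho^2) = sum of eigenvalues squared
= (5/23)^2 + (6/23)^2 + (8/23)^2 + (4/23)^2
= (25 + 36 + 64 + 16) / 529
= 141/529
= 0.2665

0.2665


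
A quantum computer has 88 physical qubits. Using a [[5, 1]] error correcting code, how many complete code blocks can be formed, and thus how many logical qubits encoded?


Each code block uses 5 physical qubits for 1 logical qubit(s).
Number of complete blocks = floor(88 / 5) = 17
Logical qubits = 17 * 1
= 17

17


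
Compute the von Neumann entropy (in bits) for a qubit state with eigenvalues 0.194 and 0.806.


S = -p*log2(p) - (1-p)*log2(1-p)
p = 0.1940, 1-p = 0.8060
= -0.1940 * log2(0.1940) - 0.8060 * log2(0.8060)
= -(-0.4590) - (-0.2508)
= 0.7098

0.7098


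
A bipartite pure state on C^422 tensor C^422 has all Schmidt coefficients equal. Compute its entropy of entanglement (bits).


For a maximally entangled state in d x d:
S = log2(d) = log2(422)
= 8.7211

8.7211


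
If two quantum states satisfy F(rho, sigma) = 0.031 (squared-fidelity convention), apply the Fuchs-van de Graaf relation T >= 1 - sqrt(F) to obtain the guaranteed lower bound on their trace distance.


Fuchs-van de Graaf (squared-fidelity convention): 1 - sqrt(F) <= T <= sqrt(1 - F).
Lower bound: T >= 1 - sqrt(F)
sqrt(F) = sqrt(0.031) = 0.1761
T >= 1 - 0.1761
T >= 0.8239

0.8239


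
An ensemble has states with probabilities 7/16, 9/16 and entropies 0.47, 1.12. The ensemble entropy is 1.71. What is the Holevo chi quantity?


chi = S(rho) - sum_i p_i * S(rho_i)
Weighted entropy = 7/16 * 0.47 + 9/16 * 1.12
= 0.8356
chi = 1.71 - 0.8356
= 0.8744

0.8744


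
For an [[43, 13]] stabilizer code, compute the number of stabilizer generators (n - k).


For an [[n,k]] stabilizer code:
Number of stabilizer generators = n - k
= 43 - 13
= 30

30


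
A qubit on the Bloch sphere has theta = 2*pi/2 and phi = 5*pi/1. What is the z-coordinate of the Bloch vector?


theta = 3.1416, phi = 15.7080
r_z = cos(theta) = -1.0000

-1.0000


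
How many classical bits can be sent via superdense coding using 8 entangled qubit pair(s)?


Superdense coding allows 2 classical bits per shared entangled pair.
8 pair(s) -> 2 * 8 = 16 classical bits

16


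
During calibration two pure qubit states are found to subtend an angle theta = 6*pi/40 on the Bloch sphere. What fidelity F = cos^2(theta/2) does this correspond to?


For states separated by angle theta on Bloch sphere:
F = cos^2(theta/2)
theta = 6*pi/40 = 0.4712
theta/2 = 0.2356
cos(theta/2) = 0.9724
F = 0.9455

0.9455


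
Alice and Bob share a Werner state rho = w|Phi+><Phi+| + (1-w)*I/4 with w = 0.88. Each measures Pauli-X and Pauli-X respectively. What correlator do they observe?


|Phi+> = (|00> + |11>)/sqrt(2)
For the pure Bell state, <X_A X_B> = +1 (Bell-state Pauli correlator).
The maximally-mixed part I/4 has tr(I/4 * P tensor P) = 0 for any traceless Pauli P.
So <X_A X_B>_rho = w * (+1) + (1 - w) * 0
= 0.88 * (+1)
= 0.8800

0.8800


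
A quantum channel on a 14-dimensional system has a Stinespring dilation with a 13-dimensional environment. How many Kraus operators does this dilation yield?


Tracing out the environment in an orthonormal basis {|i>_E} gives Kraus operators K_i = <i|_E U |0>_E.
Number of Kraus operators = dim(H_env) = d_env
= 13

13


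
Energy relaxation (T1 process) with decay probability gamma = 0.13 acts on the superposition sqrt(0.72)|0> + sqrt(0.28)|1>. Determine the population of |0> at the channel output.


For amplitude damping with parameter gamma on state sqrt(a)|0> + sqrt(b)|1>:
alpha^2 = 0.72, beta^2 = 0.28
P(|0>) = alpha^2 + gamma * beta^2
= 0.72 + 0.13 * 0.28
= 0.72 + 0.0364
= 0.7564

0.7564


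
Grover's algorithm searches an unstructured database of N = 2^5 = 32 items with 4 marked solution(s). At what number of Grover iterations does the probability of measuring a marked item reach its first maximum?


After j Grover iterations the success probability is P(j) = sin^2((2j+1)*theta), where sin(theta) = sqrt(k/N).
N = 2^5 = 32, k = 4
sin(theta) = sqrt(k/N) = 0.3535533906
theta = arcsin(sqrt(k/N)) = 0.3613671239 rad
P(j) reaches its first maximum when (2j+1)*theta is as close as possible to pi/2, i.e. j = round(pi/(4*theta) - 1/2).
pi/(4*theta) - 1/2 = 1.6734
(For comparison, the common estimate pi/4 * sqrt(N/k) = 2.2214; the exact maximiser is used here.)
Optimal iterations = 2

2


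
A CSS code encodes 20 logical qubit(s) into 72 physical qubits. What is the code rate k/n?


Code rate R = k/n
= 20/72
= 0.2778

0.2778


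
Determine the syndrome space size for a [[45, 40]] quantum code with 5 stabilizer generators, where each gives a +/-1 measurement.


Each stabilizer generator gives a binary (+1 or -1) measurement outcome.
With 5 independent generators:
Total syndromes = 2^5
= 32

32


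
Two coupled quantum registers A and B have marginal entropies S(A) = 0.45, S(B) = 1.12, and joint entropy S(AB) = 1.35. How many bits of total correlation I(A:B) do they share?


I(A:B) = S(A) + S(B) - S(AB)
= 0.45 + 1.12 - 1.35
= 0.2200

0.2200


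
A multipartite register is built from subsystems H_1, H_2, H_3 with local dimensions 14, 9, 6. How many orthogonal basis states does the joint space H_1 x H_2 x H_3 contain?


dim(H_1 x H_2 x H_3) = 14 * 9 * 6
= 126 * 6
= 756

756


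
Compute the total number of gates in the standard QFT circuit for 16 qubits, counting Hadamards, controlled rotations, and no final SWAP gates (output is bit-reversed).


Hadamard gates: 16
Controlled rotations: n*(n-1)/2 = 16*15/2 = 120
SWAP gates: 0 (omitted)
Total = 16 + 120
= 136

136


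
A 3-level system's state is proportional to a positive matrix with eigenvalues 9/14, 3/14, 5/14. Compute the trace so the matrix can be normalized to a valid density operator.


tr(M) = sum of eigenvalues
= 9/14 + 3/14 + 5/14
= 17/14
= 1.2143

1.2143


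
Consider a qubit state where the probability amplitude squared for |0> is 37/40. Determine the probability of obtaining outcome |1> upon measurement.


|alpha|^2 = 37/40 = 0.9250
|beta|^2 = 1 - 37/40 = 3/40 = 0.0750
P(|1>) = |beta|^2 = 0.0750

0.0750


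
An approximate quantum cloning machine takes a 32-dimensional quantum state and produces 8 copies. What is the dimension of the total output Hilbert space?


Output space = H^(tensor 8) where dim(H) = 32
dim = 32^8
= 1024 (after 2 factors)
= 32768 (after 3 factors)
= 1048576 (after 4 factors)
= 33554432 (after 5 factors)
= 1073741824 (after 6 factors)
= 34359738368 (after 7 factors)
= 1099511627776 (after 8 factors)
= 1099511627776

1099511627776


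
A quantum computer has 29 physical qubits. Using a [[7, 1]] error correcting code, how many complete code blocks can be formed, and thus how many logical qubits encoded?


Each code block uses 7 physical qubits for 1 logical qubit(s).
Number of complete blocks = floor(29 / 7) = 4
Logical qubits = 4 * 1
= 4

4


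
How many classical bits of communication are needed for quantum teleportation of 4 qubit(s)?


Quantum teleportation requires 2 classical bits per qubit teleported.
4 qubit(s) -> 2 * 4 = 8 classical bits

8


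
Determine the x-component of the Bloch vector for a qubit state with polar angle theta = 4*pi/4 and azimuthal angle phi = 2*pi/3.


theta = 3.1416, phi = 2.0944
r_x = sin(theta)*cos(phi) = 0.0000 * -0.5000
r_x = 0.0000

0.0000


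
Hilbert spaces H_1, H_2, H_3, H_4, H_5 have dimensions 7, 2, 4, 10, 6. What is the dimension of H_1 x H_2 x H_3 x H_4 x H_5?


dim(H_1 x H_2 x H_3 x H_4 x H_5) = 7 * 2 * 4 * 10 * 6
= 14 * 4 * 10 * 6
= 56 * 10 * 6
= 560 * 6
= 3360

3360


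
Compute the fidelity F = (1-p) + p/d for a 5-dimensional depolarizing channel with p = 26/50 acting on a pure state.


F = (1-p) + p/d
= (1 - 0.5200) + 0.5200/5
= 0.4800 + 0.1040
= 0.5840

0.5840


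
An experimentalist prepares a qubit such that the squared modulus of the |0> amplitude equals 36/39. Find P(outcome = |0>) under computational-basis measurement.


|alpha|^2 = 36/39 = 0.9231
|beta|^2 = 1 - 36/39 = 3/39 = 0.0769
P(|0>) = |alpha|^2 = 0.9231

0.9231


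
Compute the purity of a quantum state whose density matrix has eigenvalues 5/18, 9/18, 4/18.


tr(rho^2) = sum of eigenvalues squared
= (5/18)^2 + (9/18)^2 + (4/18)^2
= (25 + 81 + 16) / 324
= 122/324
= 0.3765

0.3765


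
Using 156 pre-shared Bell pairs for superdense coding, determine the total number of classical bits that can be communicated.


Superdense coding allows 2 classical bits per shared entangled pair.
156 pair(s) -> 2 * 156 = 312 classical bits

312


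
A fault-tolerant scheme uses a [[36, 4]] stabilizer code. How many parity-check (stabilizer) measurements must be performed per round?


For an [[n,k]] stabilizer code:
Number of stabilizer generators = n - k
= 36 - 4
= 32

32


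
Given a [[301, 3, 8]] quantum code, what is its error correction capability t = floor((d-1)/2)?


Code parameters: [[301, 3, 8]], distance d = 8.
Number of correctable errors = floor((d-1)/2)
= floor((8 - 1)/2)
= floor(7/2)
= 3

3


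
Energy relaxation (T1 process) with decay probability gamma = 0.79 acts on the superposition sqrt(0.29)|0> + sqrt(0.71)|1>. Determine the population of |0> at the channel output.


For amplitude damping with parameter gamma on state sqrt(a)|0> + sqrt(b)|1>:
alpha^2 = 0.29, beta^2 = 0.71
P(|0>) = alpha^2 + gamma * beta^2
= 0.29 + 0.79 * 0.71
= 0.29 + 0.5609
= 0.8509

0.8509


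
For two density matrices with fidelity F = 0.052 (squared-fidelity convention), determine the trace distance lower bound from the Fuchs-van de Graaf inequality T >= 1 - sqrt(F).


Fuchs-van de Graaf (squared-fidelity convention): 1 - sqrt(F) <= T <= sqrt(1 - F).
Lower bound: T >= 1 - sqrt(F)
sqrt(F) = sqrt(0.052) = 0.2280
T >= 1 - 0.2280
T >= 0.7720

0.7720


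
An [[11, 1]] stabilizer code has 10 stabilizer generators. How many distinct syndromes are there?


Each stabilizer generator gives a binary (+1 or -1) measurement outcome.
With 10 independent generators:
Total syndromes = 2^10
= 1024

1024


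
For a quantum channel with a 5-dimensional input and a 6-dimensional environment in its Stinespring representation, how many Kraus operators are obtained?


Tracing out the environment in an orthonormal basis {|i>_E} gives Kraus operators K_i = <i|_E U |0>_E.
Number of Kraus operators = dim(H_env) = d_env
= 6

6


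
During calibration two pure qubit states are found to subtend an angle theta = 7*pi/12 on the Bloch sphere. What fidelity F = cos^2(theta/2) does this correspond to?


For states separated by angle theta on Bloch sphere:
F = cos^2(theta/2)
theta = 7*pi/12 = 1.8326
theta/2 = 0.9163
cos(theta/2) = 0.6088
F = 0.3706

0.3706


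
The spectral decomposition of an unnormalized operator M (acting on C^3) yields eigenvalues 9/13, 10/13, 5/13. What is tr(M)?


tr(M) = sum of eigenvalues
= 9/13 + 10/13 + 5/13
= 24/13
= 1.8462

1.8462


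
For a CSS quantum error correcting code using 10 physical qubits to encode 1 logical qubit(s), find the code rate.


Code rate R = k/n
= 1/10
= 0.1000

0.1000


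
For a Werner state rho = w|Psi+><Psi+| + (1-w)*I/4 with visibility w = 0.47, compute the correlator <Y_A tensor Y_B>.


|Psi+> = (|01> + |10>)/sqrt(2)
For the pure Bell state, <Y_A Y_B> = +1 (Bell-state Pauli correlator).
The maximally-mixed part I/4 has tr(I/4 * P tensor P) = 0 for any traceless Pauli P.
So <Y_A Y_B>_rho = w * (+1) + (1 - w) * 0
= 0.47 * (+1)
= 0.4700

0.4700


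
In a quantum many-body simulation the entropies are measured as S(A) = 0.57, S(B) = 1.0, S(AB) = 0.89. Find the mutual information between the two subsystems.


I(A:B) = S(A) + S(B) - S(AB)
= 0.57 + 1.0 - 0.89
= 0.6800

0.6800


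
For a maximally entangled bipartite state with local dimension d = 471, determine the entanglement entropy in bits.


For a maximally entangled state in d x d:
S = log2(d) = log2(471)
= 8.8796

8.8796


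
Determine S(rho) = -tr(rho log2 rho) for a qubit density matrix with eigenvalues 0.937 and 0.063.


S = -p*log2(p) - (1-p)*log2(1-p)
p = 0.9370, 1-p = 0.0630
= -0.9370 * log2(0.9370) - 0.0630 * log2(0.0630)
= -(-0.0880) - (-0.2513)
= 0.3392

0.3392


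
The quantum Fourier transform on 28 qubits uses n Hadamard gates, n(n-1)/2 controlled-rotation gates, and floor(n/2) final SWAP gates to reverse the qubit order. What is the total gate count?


Hadamard gates: 28
Controlled rotations: n*(n-1)/2 = 28*27/2 = 378
SWAP gates: floor(n/2) = floor(28/2) = 14
Total = 28 + 378 + 14
= 420

420


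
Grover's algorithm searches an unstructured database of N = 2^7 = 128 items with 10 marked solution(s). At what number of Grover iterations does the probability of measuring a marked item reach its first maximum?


After j Grover iterations the success probability is P(j) = sin^2((2j+1)*theta), where sin(theta) = sqrt(k/N).
N = 2^7 = 128, k = 10
sin(theta) = sqrt(k/N) = 0.2795084972
theta = arcsin(sqrt(k/N)) = 0.2832821653 rad
P(j) reaches its first maximum when (2j+1)*theta is as close as possible to pi/2, i.e. j = round(pi/(4*theta) - 1/2).
pi/(4*theta) - 1/2 = 2.2725
(For comparison, the common estimate pi/4 * sqrt(N/k) = 2.8099; the exact maximiser is used here.)
Optimal iterations = 2

2


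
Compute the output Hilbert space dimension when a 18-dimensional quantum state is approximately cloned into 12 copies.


Output space = H^(tensor 12) where dim(H) = 18
dim = 18^12
= 324 (after 2 factors)
= 5832 (after 3 factors)
= 104976 (after 4 factors)
= 1889568 (after 5 factors)
= 34012224 (after 6 factors)
= 612220032 (after 7 factors)
= 11019960576 (after 8 factors)
= 198359290368 (after 9 factors)
= 3570467226624 (after 10 factors)
= 64268410079232 (after 11 factors)
= 1156831381426176 (after 12 factors)
= 1156831381426176

1156831381426176


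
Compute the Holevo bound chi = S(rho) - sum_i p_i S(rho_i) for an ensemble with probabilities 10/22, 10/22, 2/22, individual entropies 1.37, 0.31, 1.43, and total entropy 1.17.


chi = S(rho) - sum_i p_i * S(rho_i)
Weighted entropy = 10/22 * 1.37 + 10/22 * 0.31 + 2/22 * 1.43
= 0.8936
chi = 1.17 - 0.8936
= 0.2764

0.2764


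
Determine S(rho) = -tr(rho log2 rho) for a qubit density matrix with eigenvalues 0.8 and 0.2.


S = -p*log2(p) - (1-p)*log2(1-p)
p = 0.8000, 1-p = 0.2000
= -0.8000 * log2(0.8000) - 0.2000 * log2(0.2000)
= -(-0.2575) - (-0.4644)
= 0.7219

0.7219


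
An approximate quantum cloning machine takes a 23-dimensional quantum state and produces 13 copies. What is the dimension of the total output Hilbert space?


Output space = H^(tensor 13) where dim(H) = 23
dim = 23^13
= 529 (after 2 factors)
= 12167 (after 3 factors)
= 279841 (after 4 factors)
= 6436343 (after 5 factors)
= 148035889 (after 6 factors)
= 3404825447 (after 7 factors)
= 78310985281 (after 8 factors)
= 1801152661463 (after 9 factors)
= 41426511213649 (after 10 factors)
= 952809757913927 (after 11 factors)
= 21914624432020321 (after 12 factors)
= 504036361936467383 (after 13 factors)
= 504036361936467383

504036361936467383


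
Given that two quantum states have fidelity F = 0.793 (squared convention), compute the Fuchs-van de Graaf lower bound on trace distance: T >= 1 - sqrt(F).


Fuchs-van de Graaf (squared-fidelity convention): 1 - sqrt(F) <= T <= sqrt(1 - F).
Lower bound: T >= 1 - sqrt(F)
sqrt(F) = sqrt(0.793) = 0.8905
T >= 1 - 0.8905
T >= 0.1095

0.1095


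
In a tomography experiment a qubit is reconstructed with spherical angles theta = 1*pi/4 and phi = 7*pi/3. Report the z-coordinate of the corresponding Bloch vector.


theta = 0.7854, phi = 7.3304
r_z = cos(theta) = 0.7071

0.7071


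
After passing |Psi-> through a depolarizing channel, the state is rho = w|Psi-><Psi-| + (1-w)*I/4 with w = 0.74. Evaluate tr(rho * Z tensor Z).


|Psi-> = (|01> - |10>)/sqrt(2)
For the pure Bell state, <Z_A Z_B> = -1 (Bell-state Pauli correlator).
The maximally-mixed part I/4 has tr(I/4 * P tensor P) = 0 for any traceless Pauli P.
So <Z_A Z_B>_rho = w * (-1) + (1 - w) * 0
= 0.74 * (-1)
= -0.7400

-0.7400


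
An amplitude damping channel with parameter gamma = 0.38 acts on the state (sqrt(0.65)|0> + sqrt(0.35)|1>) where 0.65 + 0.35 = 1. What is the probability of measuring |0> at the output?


For amplitude damping with parameter gamma on state sqrt(a)|0> + sqrt(b)|1>:
alpha^2 = 0.65, beta^2 = 0.35
P(|0>) = alpha^2 + gamma * beta^2
= 0.65 + 0.38 * 0.35
= 0.65 + 0.1330
= 0.7830

0.7830


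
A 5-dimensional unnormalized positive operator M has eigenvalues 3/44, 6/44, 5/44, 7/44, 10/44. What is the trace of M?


tr(M) = sum of eigenvalues
= 3/44 + 6/44 + 5/44 + 7/44 + 10/44
= 31/44
= 0.7045

0.7045


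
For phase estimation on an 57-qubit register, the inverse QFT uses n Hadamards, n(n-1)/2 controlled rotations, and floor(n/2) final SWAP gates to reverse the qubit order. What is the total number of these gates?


Hadamard gates: 57
Controlled rotations: n*(n-1)/2 = 57*56/2 = 1596
SWAP gates: floor(n/2) = floor(57/2) = 28
Total = 57 + 1596 + 28
= 1681

1681
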